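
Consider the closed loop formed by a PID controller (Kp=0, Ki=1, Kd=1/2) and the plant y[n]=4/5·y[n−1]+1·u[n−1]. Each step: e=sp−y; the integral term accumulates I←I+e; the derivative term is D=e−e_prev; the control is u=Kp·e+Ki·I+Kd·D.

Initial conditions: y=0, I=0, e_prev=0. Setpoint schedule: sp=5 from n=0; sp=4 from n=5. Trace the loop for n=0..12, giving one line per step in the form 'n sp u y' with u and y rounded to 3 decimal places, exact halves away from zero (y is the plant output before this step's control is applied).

(exact arithmetic carried between steps; '≈' marks a value shown rounded to 6 d.p. or computed from one; I and e_prev carry over from the previous line; the table rounds u and y to 3 d.p., halves away from zero)
n=0: y=0, sp=5, e=sp−y=5; I=5, D=e−e_prev=5; u=0·5+1·5+1/2·5=7.5; next y=4/5·0+1·7.5=7.5
n=1: y=7.5, sp=5, e=sp−y=-2.5; I=2.5, D=e−e_prev=-7.5; u=0·(-2.5)+1·2.5+1/2·(-7.5)=-1.25; next y=4/5·7.5+1·(-1.25)=4.75
n=2: y=4.75, sp=5, e=sp−y=0.25; I=2.75, D=e−e_prev=2.75; u=0·0.25+1·2.75+1/2·2.75=4.125; next y=4/5·4.75+1·4.125=7.925
n=3: y=7.925, sp=5, e=sp−y=-2.925; I=-0.175, D=e−e_prev=-3.175; u=0·(-2.925)+1·(-0.175)+1/2·(-3.175)=-1.7625; next y=4/5·7.925+1·(-1.7625)=4.5775
n=4: y=4.5775, sp=5, e=sp−y=0.4225; I=0.2475, D=e−e_prev=3.3475; u=0·0.4225+1·0.2475+1/2·3.3475=1.92125; next y=4/5·4.5775+1·1.92125=5.58325
n=5: y=5.58325, sp=4, e=sp−y=-1.58325; I=-1.33575, D=e−e_prev=-2.00575; u=0·(-1.58325)+1·(-1.33575)+1/2·(-2.00575)=-2.338625; next y=4/5·5.58325+1·(-2.338625)=2.127975
n=6: y=2.127975, sp=4, e=sp−y=1.872025; I=0.536275, D=e−e_prev=3.455275; u=0·1.872025+1·0.536275+1/2·3.455275≈2.263913; next y=4/5·2.127975+1·2.263913≈3.966293
n=7: y≈3.966293, sp=4, e=sp−y≈0.033708; I≈0.569983, D=e−e_prev≈-1.838318; u=0·0.033708+1·0.569983+1/2·(-1.838318)≈-0.349176; next y=4/5·3.966293+1·(-0.349176)≈2.823858
n=8: y≈2.823858, sp=4, e=sp−y≈1.176142; I≈1.746125, D=e−e_prev≈1.142435; u=0·1.176142+1·1.746125+1/2·1.142435≈2.317342; next y=4/5·2.823858+1·2.317342≈4.576428
n=9: y≈4.576428, sp=4, e=sp−y≈-0.576428; I≈1.169696, D=e−e_prev≈-1.752571; u=0·(-0.576428)+1·1.169696+1/2·(-1.752571)≈0.293411; next y=4/5·4.576428+1·0.293411≈3.954554
n=10: y≈3.954554, sp=4, e=sp−y≈0.045446; I≈1.215143, D=e−e_prev≈0.621875; u=0·0.045446+1·1.215143+1/2·0.621875≈1.526080; next y=4/5·3.954554+1·1.526080≈4.689723
n=11: y≈4.689723, sp=4, e=sp−y≈-0.689723; I≈0.525420, D=e−e_prev≈-0.735169; u=0·(-0.689723)+1·0.525420+1/2·(-0.735169)≈0.157835; next y=4/5·4.689723+1·0.157835≈3.909613
n=12: y≈3.909613, sp=4, e=sp−y≈0.090387; I≈0.615806, D=e−e_prev≈0.780109; u=0·0.090387+1·0.615806+1/2·0.780109≈1.005861; next y=4/5·3.909613+1·1.005861≈4.133552

0 5 7.500 0.000
1 5 -1.250 7.500
2 5 4.125 4.750
3 5 -1.763 7.925
4 5 1.921 4.578
5 4 -2.339 5.583
6 4 2.264 2.128
7 4 -0.349 3.966
8 4 2.317 2.824
9 4 0.293 4.576
10 4 1.526 3.955
11 4 0.158 4.690
12 4 1.006 3.910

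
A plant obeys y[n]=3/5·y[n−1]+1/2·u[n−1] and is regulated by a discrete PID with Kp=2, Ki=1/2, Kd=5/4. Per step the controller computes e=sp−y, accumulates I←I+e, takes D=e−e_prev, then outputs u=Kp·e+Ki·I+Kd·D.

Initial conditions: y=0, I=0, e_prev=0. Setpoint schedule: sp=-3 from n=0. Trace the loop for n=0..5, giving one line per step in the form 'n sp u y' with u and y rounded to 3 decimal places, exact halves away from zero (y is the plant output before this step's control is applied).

0 -3 -11.250 0.000
1 -3 12.094 -5.625
2 -3 -24.738 2.672
3 -3 33.189 -10.766
4 -3 -58.104 10.135
5 -3 85.602 -22.971

(exact arithmetic carried between steps; '≈' marks a value shown rounded to 6 d.p. or computed from one; I and e_prev carry over from the previous line; the table rounds u and y to 3 d.p., halves away from zero)
n=0: y=0, sp=-3, e=sp−y=-3; I=-3, D=e−e_prev=-3; u=2·(-3)+1/2·(-3)+5/4·(-3)=-11.25; next y=3/5·0+1/2·(-11.25)=-5.625
n=1: y=-5.625, sp=-3, e=sp−y=2.625; I=-0.375, D=e−e_prev=5.625; u=2·2.625+1/2·(-0.375)+5/4·5.625=12.09375; next y=3/5·(-5.625)+1/2·12.09375=2.671875
n=2: y=2.671875, sp=-3, e=sp−y=-5.671875; I=-6.046875, D=e−e_prev=-8.296875; u=2·(-5.671875)+1/2·(-6.046875)+5/4·(-8.296875)≈-24.738281; next y=3/5·2.671875+1/2·(-24.738281)≈-10.766016
n=3: y≈-10.766016, sp=-3, e=sp−y≈7.766016; I≈1.719141, D=e−e_prev≈13.437891; u=2·7.766016+1/2·1.719141+5/4·13.437891≈33.188965; next y=3/5·(-10.766016)+1/2·33.188965≈10.134873
n=4: y≈10.134873, sp=-3, e=sp−y≈-13.134873; I≈-11.415732, D=e−e_prev≈-20.900889; u=2·(-13.134873)+1/2·(-11.415732)+5/4·(-20.900889)≈-58.103723; next y=3/5·10.134873+1/2·(-58.103723)≈-22.970938
n=5: y≈-22.970938, sp=-3, e=sp−y≈19.970938; I≈8.555205, D=e−e_prev≈33.105811; u=2·19.970938+1/2·8.555205+5/4·33.105811≈85.601742; next y=3/5·(-22.970938)+1/2·85.601742≈29.018308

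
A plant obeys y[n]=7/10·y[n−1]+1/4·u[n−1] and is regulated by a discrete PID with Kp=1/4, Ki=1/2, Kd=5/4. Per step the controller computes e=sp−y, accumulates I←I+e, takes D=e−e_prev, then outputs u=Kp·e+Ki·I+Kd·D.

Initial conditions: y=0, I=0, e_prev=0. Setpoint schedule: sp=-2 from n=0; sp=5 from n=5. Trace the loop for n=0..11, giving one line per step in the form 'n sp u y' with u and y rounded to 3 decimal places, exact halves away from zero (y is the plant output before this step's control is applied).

(exact arithmetic carried between steps; '≈' marks a value shown rounded to 6 d.p. or computed from one; I and e_prev carry over from the previous line; the table rounds u and y to 3 d.p., halves away from zero)
n=0: y=0, sp=-2, e=sp−y=-2; I=-2, D=e−e_prev=-2; u=1/4·(-2)+1/2·(-2)+5/4·(-2)=-4; next y=7/10·0+1/4·(-4)=-1
n=1: y=-1, sp=-2, e=sp−y=-1; I=-3, D=e−e_prev=1; u=1/4·(-1)+1/2·(-3)+5/4·1=-0.5; next y=7/10·(-1)+1/4·(-0.5)=-0.825
n=2: y=-0.825, sp=-2, e=sp−y=-1.175; I=-4.175, D=e−e_prev=-0.175; u=1/4·(-1.175)+1/2·(-4.175)+5/4·(-0.175)=-2.6; next y=7/10·(-0.825)+1/4·(-2.6)=-1.2275
n=3: y=-1.2275, sp=-2, e=sp−y=-0.7725; I=-4.9475, D=e−e_prev=0.4025; u=1/4·(-0.7725)+1/2·(-4.9475)+5/4·0.4025=-2.16375; next y=7/10·(-1.2275)+1/4·(-2.16375)≈-1.400188
n=4: y≈-1.400188, sp=-2, e=sp−y≈-0.599813; I≈-5.547313, D=e−e_prev≈0.172688; u=1/4·(-0.599813)+1/2·(-5.547313)+5/4·0.172688≈-2.70775; next y=7/10·(-1.400188)+1/4·(-2.70775)≈-1.657069
n=5: y≈-1.657069, sp=5, e=sp−y≈6.657069; I≈1.109756, D=e−e_prev≈7.256881; u=1/4·6.657069+1/2·1.109756+5/4·7.256881≈11.290247; next y=7/10·(-1.657069)+1/4·11.290247≈1.662614
n=6: y≈1.662614, sp=5, e=sp−y≈3.337386; I≈4.447143, D=e−e_prev≈-3.319682; u=1/4·3.337386+1/2·4.447143+5/4·(-3.319682)≈-1.091685; next y=7/10·1.662614+1/4·(-1.091685)≈0.890908
n=7: y≈0.890908, sp=5, e=sp−y≈4.109092; I≈8.556234, D=e−e_prev≈0.771705; u=1/4·4.109092+1/2·8.556234+5/4·0.771705≈6.270022; next y=7/10·0.890908+1/4·6.270022≈2.191141
n=8: y≈2.191141, sp=5, e=sp−y≈2.808859; I≈11.365093, D=e−e_prev≈-1.300233; u=1/4·2.808859+1/2·11.365093+5/4·(-1.300233)≈4.759470; next y=7/10·2.191141+1/4·4.759470≈2.723666
n=9: y≈2.723666, sp=5, e=sp−y≈2.276334; I≈13.641427, D=e−e_prev≈-0.532525; u=1/4·2.276334+1/2·13.641427+5/4·(-0.532525)≈6.724140; next y=7/10·2.723666+1/4·6.724140≈3.587602
n=10: y≈3.587602, sp=5, e=sp−y≈1.412398; I≈15.053825, D=e−e_prev≈-0.863935; u=1/4·1.412398+1/2·15.053825+5/4·(-0.863935)≈6.800093; next y=7/10·3.587602+1/4·6.800093≈4.211344
n=11: y≈4.211344, sp=5, e=sp−y≈0.788656; I≈15.842481, D=e−e_prev≈-0.623743; u=1/4·0.788656+1/2·15.842481+5/4·(-0.623743)≈7.338726; next y=7/10·4.211344+1/4·7.338726≈4.782623

0 -2 -4.000 0.000
1 -2 -0.500 -1.000
2 -2 -2.600 -0.825
3 -2 -2.164 -1.228
4 -2 -2.708 -1.400
5 5 11.290 -1.657
6 5 -1.092 1.663
7 5 6.270 0.891
8 5 4.759 2.191
9 5 6.724 2.724
10 5 6.800 3.588
11 5 7.339 4.211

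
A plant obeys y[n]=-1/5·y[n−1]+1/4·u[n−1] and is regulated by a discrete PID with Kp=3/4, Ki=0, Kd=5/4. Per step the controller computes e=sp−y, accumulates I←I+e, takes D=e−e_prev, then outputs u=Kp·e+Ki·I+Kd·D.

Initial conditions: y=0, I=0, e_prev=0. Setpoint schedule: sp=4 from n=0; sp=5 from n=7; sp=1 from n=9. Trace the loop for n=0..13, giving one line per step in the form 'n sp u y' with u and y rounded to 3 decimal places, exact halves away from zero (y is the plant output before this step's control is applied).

0 4 8.000 0.000
1 4 -1.000 2.000
2 4 6.800 -0.650
3 4 -1.473 1.830
4 4 6.756 -0.734
5 4 -1.589 1.836
6 4 6.824 -0.764
7 5 0.327 1.859
8 5 6.654 -0.290
9 1 -8.055 1.721
10 1 7.618 -2.358
11 1 -6.950 2.376
12 1 8.146 -2.213
13 1 -6.974 2.479

(exact arithmetic carried between steps; '≈' marks a value shown rounded to 6 d.p. or computed from one; I and e_prev carry over from the previous line; the table rounds u and y to 3 d.p., halves away from zero)
n=0: y=0, sp=4, e=sp−y=4; I=4, D=e−e_prev=4; u=3/4·4+0·4+5/4·4=8; next y=-1/5·0+1/4·8=2
n=1: y=2, sp=4, e=sp−y=2; I=6, D=e−e_prev=-2; u=3/4·2+0·6+5/4·(-2)=-1; next y=-1/5·2+1/4·(-1)=-0.65
n=2: y=-0.65, sp=4, e=sp−y=4.65; I=10.65, D=e−e_prev=2.65; u=3/4·4.65+0·10.65+5/4·2.65=6.8; next y=-1/5·(-0.65)+1/4·6.8=1.83
n=3: y=1.83, sp=4, e=sp−y=2.17; I=12.82, D=e−e_prev=-2.48; u=3/4·2.17+0·12.82+5/4·(-2.48)=-1.4725; next y=-1/5·1.83+1/4·(-1.4725)=-0.734125
n=4: y=-0.734125, sp=4, e=sp−y=4.734125; I=17.554125, D=e−e_prev=2.564125; u=3/4·4.734125+0·17.554125+5/4·2.564125=6.75575; next y=-1/5·(-0.734125)+1/4·6.75575≈1.835763
n=5: y≈1.835763, sp=4, e=sp−y≈2.164238; I≈19.718363, D=e−e_prev≈-2.569888; u=3/4·2.164238+0·19.718363+5/4·(-2.569888)≈-1.589181; next y=-1/5·1.835763+1/4·(-1.589181)≈-0.764448
n=6: y≈-0.764448, sp=4, e=sp−y≈4.764448; I≈24.482810, D=e−e_prev≈2.600210; u=3/4·4.764448+0·24.482810+5/4·2.600210≈6.823599; next y=-1/5·(-0.764448)+1/4·6.823599≈1.858789
n=7: y≈1.858789, sp=5, e=sp−y≈3.141211; I≈27.624021, D=e−e_prev≈-1.623237; u=3/4·3.141211+0·27.624021+5/4·(-1.623237)≈0.326862; next y=-1/5·1.858789+1/4·0.326862≈-0.290042
n=8: y≈-0.290042, sp=5, e=sp−y≈5.290042; I≈32.914063, D=e−e_prev≈2.148832; u=3/4·5.290042+0·32.914063+5/4·2.148832≈6.653571; next y=-1/5·(-0.290042)+1/4·6.653571≈1.721401
n=9: y≈1.721401, sp=1, e=sp−y≈-0.721401; I≈32.192662, D=e−e_prev≈-6.011444; u=3/4·(-0.721401)+0·32.192662+5/4·(-6.011444)≈-8.055356; next y=-1/5·1.721401+1/4·(-8.055356)≈-2.358119
n=10: y≈-2.358119, sp=1, e=sp−y≈3.358119; I≈35.550781, D=e−e_prev≈4.079521; u=3/4·3.358119+0·35.550781+5/4·4.079521≈7.617990; next y=-1/5·(-2.358119)+1/4·7.617990≈2.376121
n=11: y≈2.376121, sp=1, e=sp−y≈-1.376121; I≈34.174660, D=e−e_prev≈-4.734241; u=3/4·(-1.376121)+0·34.174660+5/4·(-4.734241)≈-6.949892; next y=-1/5·2.376121+1/4·(-6.949892)≈-2.212697
n=12: y≈-2.212697, sp=1, e=sp−y≈3.212697; I≈37.387357, D=e−e_prev≈4.588819; u=3/4·3.212697+0·37.387357+5/4·4.588819≈8.145546; next y=-1/5·(-2.212697)+1/4·8.145546≈2.478926
n=13: y≈2.478926, sp=1, e=sp−y≈-1.478926; I≈35.908431, D=e−e_prev≈-4.691623; u=3/4·(-1.478926)+0·35.908431+5/4·(-4.691623)≈-6.973723; next y=-1/5·2.478926+1/4·(-6.973723)≈-2.239216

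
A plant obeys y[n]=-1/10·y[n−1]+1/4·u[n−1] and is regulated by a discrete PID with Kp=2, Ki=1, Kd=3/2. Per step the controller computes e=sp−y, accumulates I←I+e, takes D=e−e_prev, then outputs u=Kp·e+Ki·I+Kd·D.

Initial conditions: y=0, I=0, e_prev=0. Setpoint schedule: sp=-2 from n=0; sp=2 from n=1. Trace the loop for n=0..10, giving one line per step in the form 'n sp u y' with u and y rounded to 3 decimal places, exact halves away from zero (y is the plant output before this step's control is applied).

0 -2 -9.000 0.000
1 2 20.125 -2.250
2 2 -18.778 5.256
3 2 36.369 -5.220
4 2 -38.880 9.614
5 2 67.088 -10.682
6 2 -79.022 17.840
7 2 125.128 -21.539
8 2 -157.791 33.436
9 2 236.259 -42.791
10 2 -310.899 63.344

(exact arithmetic carried between steps; '≈' marks a value shown rounded to 6 d.p. or computed from one; I and e_prev carry over from the previous line; the table rounds u and y to 3 d.p., halves away from zero)
n=0: y=0, sp=-2, e=sp−y=-2; I=-2, D=e−e_prev=-2; u=2·(-2)+1·(-2)+3/2·(-2)=-9; next y=-1/10·0+1/4·(-9)=-2.25
n=1: y=-2.25, sp=2, e=sp−y=4.25; I=2.25, D=e−e_prev=6.25; u=2·4.25+1·2.25+3/2·6.25=20.125; next y=-1/10·(-2.25)+1/4·20.125=5.25625
n=2: y=5.25625, sp=2, e=sp−y=-3.25625; I=-1.00625, D=e−e_prev=-7.50625; u=2·(-3.25625)+1·(-1.00625)+3/2·(-7.50625)=-18.778125; next y=-1/10·5.25625+1/4·(-18.778125)≈-5.220156
n=3: y≈-5.220156, sp=2, e=sp−y≈7.220156; I≈6.213906, D=e−e_prev≈10.476406; u=2·7.220156+1·6.213906+3/2·10.476406≈36.368828; next y=-1/10·(-5.220156)+1/4·36.368828≈9.614223
n=4: y≈9.614223, sp=2, e=sp−y≈-7.614223; I≈-1.400316, D=e−e_prev≈-14.834379; u=2·(-7.614223)+1·(-1.400316)+3/2·(-14.834379)≈-38.880330; next y=-1/10·9.614223+1/4·(-38.880330)≈-10.681505
n=5: y≈-10.681505, sp=2, e=sp−y≈12.681505; I≈11.281188, D=e−e_prev≈20.295727; u=2·12.681505+1·11.281188+3/2·20.295727≈67.087789; next y=-1/10·(-10.681505)+1/4·67.087789≈17.840098
n=6: y≈17.840098, sp=2, e=sp−y≈-15.840098; I≈-4.558909, D=e−e_prev≈-28.521603; u=2·(-15.840098)+1·(-4.558909)+3/2·(-28.521603)≈-79.021509; next y=-1/10·17.840098+1/4·(-79.021509)≈-21.539387
n=7: y≈-21.539387, sp=2, e=sp−y≈23.539387; I≈18.980478, D=e−e_prev≈39.379485; u=2·23.539387+1·18.980478+3/2·39.379485≈125.128479; next y=-1/10·(-21.539387)+1/4·125.128479≈33.436058
n=8: y≈33.436058, sp=2, e=sp−y≈-31.436058; I≈-12.455581, D=e−e_prev≈-54.975445; u=2·(-31.436058)+1·(-12.455581)+3/2·(-54.975445)≈-157.790865; next y=-1/10·33.436058+1/4·(-157.790865)≈-42.791322
n=9: y≈-42.791322, sp=2, e=sp−y≈44.791322; I≈32.335741, D=e−e_prev≈76.227380; u=2·44.791322+1·32.335741+3/2·76.227380≈236.259456; next y=-1/10·(-42.791322)+1/4·236.259456≈63.343996
n=10: y≈63.343996, sp=2, e=sp−y≈-61.343996; I≈-29.008255, D=e−e_prev≈-106.135319; u=2·(-61.343996)+1·(-29.008255)+3/2·(-106.135319)≈-310.899225; next y=-1/10·63.343996+1/4·(-310.899225)≈-84.059206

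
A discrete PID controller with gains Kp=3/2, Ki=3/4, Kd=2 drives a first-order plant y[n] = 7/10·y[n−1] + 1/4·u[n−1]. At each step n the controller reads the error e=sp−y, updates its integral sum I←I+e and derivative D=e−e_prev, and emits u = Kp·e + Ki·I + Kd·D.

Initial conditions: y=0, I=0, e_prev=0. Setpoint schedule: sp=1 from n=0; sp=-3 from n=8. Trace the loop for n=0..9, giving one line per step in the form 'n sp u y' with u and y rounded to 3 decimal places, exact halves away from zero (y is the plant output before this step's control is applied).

0 1 4.250 0.000
1 1 -1.516 1.063
2 1 3.528 0.365
3 1 -0.674 1.137
4 1 2.934 0.628
5 1 -0.123 1.173
6 1 2.464 0.790
7 1 0.245 1.169
8 -3 -14.894 0.880
9 -3 6.564 -3.108

(exact arithmetic carried between steps; '≈' marks a value shown rounded to 6 d.p. or computed from one; I and e_prev carry over from the previous line; the table rounds u and y to 3 d.p., halves away from zero)
n=0: y=0, sp=1, e=sp−y=1; I=1, D=e−e_prev=1; u=3/2·1+3/4·1+2·1=4.25; next y=7/10·0+1/4·4.25=1.0625
n=1: y=1.0625, sp=1, e=sp−y=-0.0625; I=0.9375, D=e−e_prev=-1.0625; u=3/2·(-0.0625)+3/4·0.9375+2·(-1.0625)=-1.515625; next y=7/10·1.0625+1/4·(-1.515625)≈0.364844
n=2: y≈0.364844, sp=1, e=sp−y≈0.635156; I≈1.572656, D=e−e_prev≈0.697656; u=3/2·0.635156+3/4·1.572656+2·0.697656≈3.527539; next y=7/10·0.364844+1/4·3.527539≈1.137275
n=3: y≈1.137275, sp=1, e=sp−y≈-0.137275; I≈1.435381, D=e−e_prev≈-0.772432; u=3/2·(-0.137275)+3/4·1.435381+2·(-0.772432)≈-0.674241; next y=7/10·1.137275+1/4·(-0.674241)≈0.627533
n=4: y≈0.627533, sp=1, e=sp−y≈0.372467; I≈1.807848, D=e−e_prev≈0.509743; u=3/2·0.372467+3/4·1.807848+2·0.509743≈2.934073; next y=7/10·0.627533+1/4·2.934073≈1.172791
n=5: y≈1.172791, sp=1, e=sp−y≈-0.172791; I≈1.635057, D=e−e_prev≈-0.545258; u=3/2·(-0.172791)+3/4·1.635057+2·(-0.545258)≈-0.123411; next y=7/10·1.172791+1/4·(-0.123411)≈0.790101
n=6: y≈0.790101, sp=1, e=sp−y≈0.209899; I≈1.844956, D=e−e_prev≈0.382690; u=3/2·0.209899+3/4·1.844956+2·0.382690≈2.463945; next y=7/10·0.790101+1/4·2.463945≈1.169057
n=7: y≈1.169057, sp=1, e=sp−y≈-0.169057; I≈1.675899, D=e−e_prev≈-0.378956; u=3/2·(-0.169057)+3/4·1.675899+2·(-0.378956)≈0.245427; next y=7/10·1.169057+1/4·0.245427≈0.879697
n=8: y≈0.879697, sp=-3, e=sp−y≈-3.879697; I≈-2.203798, D=e−e_prev≈-3.710640; u=3/2·(-3.879697)+3/4·(-2.203798)+2·(-3.710640)≈-14.893672; next y=7/10·0.879697+1/4·(-14.893672)≈-3.107630
n=9: y≈-3.107630, sp=-3, e=sp−y≈0.107630; I≈-2.096167, D=e−e_prev≈3.987327; u=3/2·0.107630+3/4·(-2.096167)+2·3.987327≈6.563974; next y=7/10·(-3.107630)+1/4·6.563974≈-0.534348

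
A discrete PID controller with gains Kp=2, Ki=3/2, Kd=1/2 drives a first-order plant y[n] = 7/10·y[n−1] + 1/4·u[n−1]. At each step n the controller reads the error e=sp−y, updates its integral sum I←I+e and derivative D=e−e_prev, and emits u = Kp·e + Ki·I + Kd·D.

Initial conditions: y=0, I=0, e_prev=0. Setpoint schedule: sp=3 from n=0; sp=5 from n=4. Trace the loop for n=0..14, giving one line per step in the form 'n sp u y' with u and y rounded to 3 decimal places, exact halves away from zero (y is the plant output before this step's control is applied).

0 3 12.000 0.000
1 3 3.000 3.000
2 3 5.100 2.850
3 3 3.570 3.270
4 5 11.729 3.182
5 5 5.501 5.159
6 5 6.941 4.987
7 5 5.918 5.226
8 5 6.052 5.138
9 5 5.915 5.109
10 5 5.953 5.055
11 5 5.956 5.027
12 5 5.978 5.008
13 5 5.988 5.000
14 5 5.996 4.997

(exact arithmetic carried between steps; '≈' marks a value shown rounded to 6 d.p. or computed from one; I and e_prev carry over from the previous line; the table rounds u and y to 3 d.p., halves away from zero)
n=0: y=0, sp=3, e=sp−y=3; I=3, D=e−e_prev=3; u=2·3+3/2·3+1/2·3=12; next y=7/10·0+1/4·12=3
n=1: y=3, sp=3, e=sp−y=0; I=3, D=e−e_prev=-3; u=2·0+3/2·3+1/2·(-3)=3; next y=7/10·3+1/4·3=2.85
n=2: y=2.85, sp=3, e=sp−y=0.15; I=3.15, D=e−e_prev=0.15; u=2·0.15+3/2·3.15+1/2·0.15=5.1; next y=7/10·2.85+1/4·5.1=3.27
n=3: y=3.27, sp=3, e=sp−y=-0.27; I=2.88, D=e−e_prev=-0.42; u=2·(-0.27)+3/2·2.88+1/2·(-0.42)=3.57; next y=7/10·3.27+1/4·3.57=3.1815
n=4: y=3.1815, sp=5, e=sp−y=1.8185; I=4.6985, D=e−e_prev=2.0885; u=2·1.8185+3/2·4.6985+1/2·2.0885=11.729; next y=7/10·3.1815+1/4·11.729=5.1593
n=5: y=5.1593, sp=5, e=sp−y=-0.1593; I=4.5392, D=e−e_prev=-1.9778; u=2·(-0.1593)+3/2·4.5392+1/2·(-1.9778)=5.5013; next y=7/10·5.1593+1/4·5.5013=4.986835
n=6: y=4.986835, sp=5, e=sp−y=0.013165; I=4.552365, D=e−e_prev=0.172465; u=2·0.013165+3/2·4.552365+1/2·0.172465=6.94111; next y=7/10·4.986835+1/4·6.94111=5.226062
n=7: y=5.226062, sp=5, e=sp−y=-0.226062; I=4.326303, D=e−e_prev=-0.239227; u=2·(-0.226062)+3/2·4.326303+1/2·(-0.239227)=5.917717; next y=7/10·5.226062+1/4·5.917717≈5.137673
n=8: y≈5.137673, sp=5, e=sp−y≈-0.137673; I≈4.188630, D=e−e_prev≈0.088389; u=2·(-0.137673)+3/2·4.188630+1/2·0.088389≈6.051795; next y=7/10·5.137673+1/4·6.051795≈5.109320
n=9: y≈5.109320, sp=5, e=sp−y≈-0.109320; I≈4.079311, D=e−e_prev≈0.028353; u=2·(-0.109320)+3/2·4.079311+1/2·0.028353≈5.914504; next y=7/10·5.109320+1/4·5.914504≈5.055150
n=10: y≈5.055150, sp=5, e=sp−y≈-0.055150; I≈4.024161, D=e−e_prev≈0.054170; u=2·(-0.055150)+3/2·4.024161+1/2·0.054170≈5.953028; next y=7/10·5.055150+1/4·5.953028≈5.026862
n=11: y≈5.026862, sp=5, e=sp−y≈-0.026862; I≈3.997300, D=e−e_prev≈0.028288; u=2·(-0.026862)+3/2·3.997300+1/2·0.028288≈5.956370; next y=7/10·5.026862+1/4·5.956370≈5.007896
n=12: y≈5.007896, sp=5, e=sp−y≈-0.007896; I≈3.989404, D=e−e_prev≈0.018966; u=2·(-0.007896)+3/2·3.989404+1/2·0.018966≈5.977798; next y=7/10·5.007896+1/4·5.977798≈4.999976
n=13: y≈4.999976, sp=5, e=sp−y≈0.000024; I≈3.989428, D=e−e_prev≈0.007919; u=2·0.000024+3/2·3.989428+1/2·0.007919≈5.988148; next y=7/10·4.999976+1/4·5.988148≈4.997021
n=14: y≈4.997021, sp=5, e=sp−y≈0.002979; I≈3.992407, D=e−e_prev≈0.002956; u=2·0.002979+3/2·3.992407+1/2·0.002956≈5.996047; next y=7/10·4.997021+1/4·5.996047≈4.996926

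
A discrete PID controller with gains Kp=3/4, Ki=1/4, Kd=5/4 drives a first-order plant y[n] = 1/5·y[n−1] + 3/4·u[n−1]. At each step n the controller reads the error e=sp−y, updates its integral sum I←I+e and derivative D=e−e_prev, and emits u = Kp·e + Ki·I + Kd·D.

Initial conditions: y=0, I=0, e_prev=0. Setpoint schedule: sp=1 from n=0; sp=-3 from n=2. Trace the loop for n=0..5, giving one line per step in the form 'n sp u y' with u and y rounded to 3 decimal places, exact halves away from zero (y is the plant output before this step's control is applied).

0 1 2.250 0.000
1 1 -2.547 1.688
2 -3 -2.274 -1.573
3 -3 -0.699 -2.020
4 -3 -3.959 -0.929
5 -3 1.897 -3.155

(exact arithmetic carried between steps; '≈' marks a value shown rounded to 6 d.p. or computed from one; I and e_prev carry over from the previous line; the table rounds u and y to 3 d.p., halves away from zero)
n=0: y=0, sp=1, e=sp−y=1; I=1, D=e−e_prev=1; u=3/4·1+1/4·1+5/4·1=2.25; next y=1/5·0+3/4·2.25=1.6875
n=1: y=1.6875, sp=1, e=sp−y=-0.6875; I=0.3125, D=e−e_prev=-1.6875; u=3/4·(-0.6875)+1/4·0.3125+5/4·(-1.6875)=-2.546875; next y=1/5·1.6875+3/4·(-2.546875)≈-1.572656
n=2: y≈-1.572656, sp=-3, e=sp−y≈-1.427344; I≈-1.114844, D=e−e_prev≈-0.739844; u=3/4·(-1.427344)+1/4·(-1.114844)+5/4·(-0.739844)≈-2.274023; next y=1/5·(-1.572656)+3/4·(-2.274023)≈-2.020049
n=3: y≈-2.020049, sp=-3, e=sp−y≈-0.979951; I≈-2.094795, D=e−e_prev≈0.447393; u=3/4·(-0.979951)+1/4·(-2.094795)+5/4·0.447393≈-0.699421; next y=1/5·(-2.020049)+3/4·(-0.699421)≈-0.928576
n=4: y≈-0.928576, sp=-3, e=sp−y≈-2.071424; I≈-4.166219, D=e−e_prev≈-1.091473; u=3/4·(-2.071424)+1/4·(-4.166219)+5/4·(-1.091473)≈-3.959464; next y=1/5·(-0.928576)+3/4·(-3.959464)≈-3.155313
n=5: y≈-3.155313, sp=-3, e=sp−y≈0.155313; I≈-4.010906, D=e−e_prev≈2.226738; u=3/4·0.155313+1/4·(-4.010906)+5/4·2.226738≈1.897180; next y=1/5·(-3.155313)+3/4·1.897180≈0.791823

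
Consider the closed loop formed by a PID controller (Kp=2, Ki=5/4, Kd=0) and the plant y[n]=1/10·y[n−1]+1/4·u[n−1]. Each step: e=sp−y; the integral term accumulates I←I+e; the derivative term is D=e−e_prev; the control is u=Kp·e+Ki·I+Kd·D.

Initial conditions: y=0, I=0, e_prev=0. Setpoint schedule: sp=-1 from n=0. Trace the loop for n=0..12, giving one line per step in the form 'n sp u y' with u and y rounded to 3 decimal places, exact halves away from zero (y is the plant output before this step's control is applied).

0 -1 -3.250 0.000
1 -1 -1.859 -0.813
2 -1 -2.960 -0.546
3 -1 -2.720 -0.795
4 -1 -3.091 -0.759
5 -1 -3.101 -0.849
6 -1 -3.253 -0.860
7 -1 -3.301 -0.899
8 -1 -3.375 -0.915
9 -1 -3.416 -0.935
10 -1 -3.457 -0.947
11 -1 -3.485 -0.959
12 -1 -3.510 -0.967

(exact arithmetic carried between steps; '≈' marks a value shown rounded to 6 d.p. or computed from one; I and e_prev carry over from the previous line; the table rounds u and y to 3 d.p., halves away from zero)
n=0: y=0, sp=-1, e=sp−y=-1; I=-1, D=e−e_prev=-1; u=2·(-1)+5/4·(-1)+0·(-1)=-3.25; next y=1/10·0+1/4·(-3.25)=-0.8125
n=1: y=-0.8125, sp=-1, e=sp−y=-0.1875; I=-1.1875, D=e−e_prev=0.8125; u=2·(-0.1875)+5/4·(-1.1875)+0·0.8125=-1.859375; next y=1/10·(-0.8125)+1/4·(-1.859375)≈-0.546094
n=2: y≈-0.546094, sp=-1, e=sp−y≈-0.453906; I≈-1.641406, D=e−e_prev≈-0.266406; u=2·(-0.453906)+5/4·(-1.641406)+0·(-0.266406)≈-2.959570; next y=1/10·(-0.546094)+1/4·(-2.959570)≈-0.794502
n=3: y≈-0.794502, sp=-1, e=sp−y≈-0.205498; I≈-1.846904, D=e−e_prev≈0.248408; u=2·(-0.205498)+5/4·(-1.846904)+0·0.248408≈-2.719626; next y=1/10·(-0.794502)+1/4·(-2.719626)≈-0.759357
n=4: y≈-0.759357, sp=-1, e=sp−y≈-0.240643; I≈-2.087547, D=e−e_prev≈-0.035145; u=2·(-0.240643)+5/4·(-2.087547)+0·(-0.035145)≈-3.090721; next y=1/10·(-0.759357)+1/4·(-3.090721)≈-0.848616
n=5: y≈-0.848616, sp=-1, e=sp−y≈-0.151384; I≈-2.238932, D=e−e_prev≈0.089259; u=2·(-0.151384)+5/4·(-2.238932)+0·0.089259≈-3.101433; next y=1/10·(-0.848616)+1/4·(-3.101433)≈-0.860220
n=6: y≈-0.860220, sp=-1, e=sp−y≈-0.139780; I≈-2.378712, D=e−e_prev≈0.011604; u=2·(-0.139780)+5/4·(-2.378712)+0·0.011604≈-3.252950; next y=1/10·(-0.860220)+1/4·(-3.252950)≈-0.899260
n=7: y≈-0.899260, sp=-1, e=sp−y≈-0.100740; I≈-2.479452, D=e−e_prev≈0.039040; u=2·(-0.100740)+5/4·(-2.479452)+0·0.039040≈-3.300796; next y=1/10·(-0.899260)+1/4·(-3.300796)≈-0.915125
n=8: y≈-0.915125, sp=-1, e=sp−y≈-0.084875; I≈-2.564327, D=e−e_prev≈0.015865; u=2·(-0.084875)+5/4·(-2.564327)+0·0.015865≈-3.375159; next y=1/10·(-0.915125)+1/4·(-3.375159)≈-0.935302
n=9: y≈-0.935302, sp=-1, e=sp−y≈-0.064698; I≈-2.629025, D=e−e_prev≈0.020177; u=2·(-0.064698)+5/4·(-2.629025)+0·0.020177≈-3.415677; next y=1/10·(-0.935302)+1/4·(-3.415677)≈-0.947449
n=10: y≈-0.947449, sp=-1, e=sp−y≈-0.052551; I≈-2.681576, D=e−e_prev≈0.012147; u=2·(-0.052551)+5/4·(-2.681576)+0·0.012147≈-3.457071; next y=1/10·(-0.947449)+1/4·(-3.457071)≈-0.959013
n=11: y≈-0.959013, sp=-1, e=sp−y≈-0.040987; I≈-2.722563, D=e−e_prev≈0.011563; u=2·(-0.040987)+5/4·(-2.722563)+0·0.011563≈-3.485179; next y=1/10·(-0.959013)+1/4·(-3.485179)≈-0.967196
n=12: y≈-0.967196, sp=-1, e=sp−y≈-0.032804; I≈-2.755367, D=e−e_prev≈0.008183; u=2·(-0.032804)+5/4·(-2.755367)+0·0.008183≈-3.509817; next y=1/10·(-0.967196)+1/4·(-3.509817)≈-0.974174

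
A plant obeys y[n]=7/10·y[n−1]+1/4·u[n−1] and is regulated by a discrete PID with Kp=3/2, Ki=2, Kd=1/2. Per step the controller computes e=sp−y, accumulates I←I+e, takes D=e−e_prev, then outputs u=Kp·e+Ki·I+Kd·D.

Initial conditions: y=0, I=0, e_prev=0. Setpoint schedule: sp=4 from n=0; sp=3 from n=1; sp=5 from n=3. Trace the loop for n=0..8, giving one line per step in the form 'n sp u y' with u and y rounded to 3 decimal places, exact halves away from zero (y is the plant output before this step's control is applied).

(exact arithmetic carried between steps; '≈' marks a value shown rounded to 6 d.p. or computed from one; I and e_prev carry over from the previous line; the table rounds u and y to 3 d.p., halves away from zero)
n=0: y=0, sp=4, e=sp−y=4; I=4, D=e−e_prev=4; u=3/2·4+2·4+1/2·4=16; next y=7/10·0+1/4·16=4
n=1: y=4, sp=3, e=sp−y=-1; I=3, D=e−e_prev=-5; u=3/2·(-1)+2·3+1/2·(-5)=2; next y=7/10·4+1/4·2=3.3
n=2: y=3.3, sp=3, e=sp−y=-0.3; I=2.7, D=e−e_prev=0.7; u=3/2·(-0.3)+2·2.7+1/2·0.7=5.3; next y=7/10·3.3+1/4·5.3=3.635
n=3: y=3.635, sp=5, e=sp−y=1.365; I=4.065, D=e−e_prev=1.665; u=3/2·1.365+2·4.065+1/2·1.665=11.01; next y=7/10·3.635+1/4·11.01=5.297
n=4: y=5.297, sp=5, e=sp−y=-0.297; I=3.768, D=e−e_prev=-1.662; u=3/2·(-0.297)+2·3.768+1/2·(-1.662)=6.2595; next y=7/10·5.297+1/4·6.2595=5.272775
n=5: y=5.272775, sp=5, e=sp−y=-0.272775; I=3.495225, D=e−e_prev=0.024225; u=3/2·(-0.272775)+2·3.495225+1/2·0.024225=6.5934; next y=7/10·5.272775+1/4·6.5934≈5.339293
n=6: y≈5.339293, sp=5, e=sp−y≈-0.339293; I≈3.155933, D=e−e_prev≈-0.066518; u=3/2·(-0.339293)+2·3.155933+1/2·(-0.066518)≈5.769668; next y=7/10·5.339293+1/4·5.769668≈5.179922
n=7: y≈5.179922, sp=5, e=sp−y≈-0.179922; I≈2.976011, D=e−e_prev≈0.159371; u=3/2·(-0.179922)+2·2.976011+1/2·0.159371≈5.761825; next y=7/10·5.179922+1/4·5.761825≈5.066401
n=8: y≈5.066401, sp=5, e=sp−y≈-0.066401; I≈2.909610, D=e−e_prev≈0.113520; u=3/2·(-0.066401)+2·2.909610+1/2·0.113520≈5.776377; next y=7/10·5.066401+1/4·5.776377≈4.990575

0 4 16.000 0.000
1 3 2.000 4.000
2 3 5.300 3.300
3 5 11.010 3.635
4 5 6.260 5.297
5 5 6.593 5.273
6 5 5.770 5.339
7 5 5.762 5.180
8 5 5.776 5.066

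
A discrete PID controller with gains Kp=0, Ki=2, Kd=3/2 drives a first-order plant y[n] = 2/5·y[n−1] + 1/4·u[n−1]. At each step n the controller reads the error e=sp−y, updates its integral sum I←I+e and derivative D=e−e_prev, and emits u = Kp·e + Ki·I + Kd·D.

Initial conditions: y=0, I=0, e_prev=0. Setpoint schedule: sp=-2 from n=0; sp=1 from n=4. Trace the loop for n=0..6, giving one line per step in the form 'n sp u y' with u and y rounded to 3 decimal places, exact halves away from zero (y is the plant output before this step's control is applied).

0 -2 -7.000 0.000
1 -2 -1.875 -1.750
2 -2 -7.034 -1.169
3 -2 -4.124 -2.226
4 1 4.176 -1.922
5 1 -1.713 0.275
6 1 5.109 -0.318

(exact arithmetic carried between steps; '≈' marks a value shown rounded to 6 d.p. or computed from one; I and e_prev carry over from the previous line; the table rounds u and y to 3 d.p., halves away from zero)
n=0: y=0, sp=-2, e=sp−y=-2; I=-2, D=e−e_prev=-2; u=0·(-2)+2·(-2)+3/2·(-2)=-7; next y=2/5·0+1/4·(-7)=-1.75
n=1: y=-1.75, sp=-2, e=sp−y=-0.25; I=-2.25, D=e−e_prev=1.75; u=0·(-0.25)+2·(-2.25)+3/2·1.75=-1.875; next y=2/5·(-1.75)+1/4·(-1.875)=-1.16875
n=2: y=-1.16875, sp=-2, e=sp−y=-0.83125; I=-3.08125, D=e−e_prev=-0.58125; u=0·(-0.83125)+2·(-3.08125)+3/2·(-0.58125)=-7.034375; next y=2/5·(-1.16875)+1/4·(-7.034375)≈-2.226094
n=3: y≈-2.226094, sp=-2, e=sp−y≈0.226094; I≈-2.855156, D=e−e_prev≈1.057344; u=0·0.226094+2·(-2.855156)+3/2·1.057344≈-4.124297; next y=2/5·(-2.226094)+1/4·(-4.124297)≈-1.921512
n=4: y≈-1.921512, sp=1, e=sp−y≈2.921512; I≈0.066355, D=e−e_prev≈2.695418; u=0·2.921512+2·0.066355+3/2·2.695418≈4.175838; next y=2/5·(-1.921512)+1/4·4.175838≈0.275355
n=5: y≈0.275355, sp=1, e=sp−y≈0.724645; I≈0.791001, D=e−e_prev≈-2.196867; u=0·0.724645+2·0.791001+3/2·(-2.196867)≈-1.713298; next y=2/5·0.275355+1/4·(-1.713298)≈-0.318183
n=6: y≈-0.318183, sp=1, e=sp−y≈1.318183; I≈2.109183, D=e−e_prev≈0.593537; u=0·1.318183+2·2.109183+3/2·0.593537≈5.108673; next y=2/5·(-0.318183)+1/4·5.108673≈1.149895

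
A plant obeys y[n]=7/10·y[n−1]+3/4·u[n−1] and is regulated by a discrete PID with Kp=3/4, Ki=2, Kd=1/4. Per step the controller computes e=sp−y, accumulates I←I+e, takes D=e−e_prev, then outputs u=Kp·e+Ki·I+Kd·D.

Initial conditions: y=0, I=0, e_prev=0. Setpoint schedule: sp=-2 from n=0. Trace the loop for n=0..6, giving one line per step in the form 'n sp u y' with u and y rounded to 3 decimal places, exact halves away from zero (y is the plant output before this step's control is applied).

(exact arithmetic carried between steps; '≈' marks a value shown rounded to 6 d.p. or computed from one; I and e_prev carry over from the previous line; the table rounds u and y to 3 d.p., halves away from zero)
n=0: y=0, sp=-2, e=sp−y=-2; I=-2, D=e−e_prev=-2; u=3/4·(-2)+2·(-2)+1/4·(-2)=-6; next y=7/10·0+3/4·(-6)=-4.5
n=1: y=-4.5, sp=-2, e=sp−y=2.5; I=0.5, D=e−e_prev=4.5; u=3/4·2.5+2·0.5+1/4·4.5=4; next y=7/10·(-4.5)+3/4·4=-0.15
n=2: y=-0.15, sp=-2, e=sp−y=-1.85; I=-1.35, D=e−e_prev=-4.35; u=3/4·(-1.85)+2·(-1.35)+1/4·(-4.35)=-5.175; next y=7/10·(-0.15)+3/4·(-5.175)=-3.98625
n=3: y=-3.98625, sp=-2, e=sp−y=1.98625; I=0.63625, D=e−e_prev=3.83625; u=3/4·1.98625+2·0.63625+1/4·3.83625=3.72125; next y=7/10·(-3.98625)+3/4·3.72125≈0.000563
n=4: y≈0.000563, sp=-2, e=sp−y≈-2.000563; I≈-1.364313, D=e−e_prev≈-3.986813; u=3/4·(-2.000563)+2·(-1.364313)+1/4·(-3.986813)≈-5.22575; next y=7/10·0.000563+3/4·(-5.22575)≈-3.918919
n=5: y≈-3.918919, sp=-2, e=sp−y≈1.918919; I≈0.554606, D=e−e_prev≈3.919481; u=3/4·1.918919+2·0.554606+1/4·3.919481≈3.528272; next y=7/10·(-3.918919)+3/4·3.528272≈-0.097039
n=6: y≈-0.097039, sp=-2, e=sp−y≈-1.902961; I≈-1.348355, D=e−e_prev≈-3.821880; u=3/4·(-1.902961)+2·(-1.348355)+1/4·(-3.821880)≈-5.079400; next y=7/10·(-0.097039)+3/4·(-5.079400)≈-3.877477

0 -2 -6.000 0.000
1 -2 4.000 -4.500
2 -2 -5.175 -0.150
3 -2 3.721 -3.986
4 -2 -5.226 0.001
5 -2 3.528 -3.919
6 -2 -5.079 -0.097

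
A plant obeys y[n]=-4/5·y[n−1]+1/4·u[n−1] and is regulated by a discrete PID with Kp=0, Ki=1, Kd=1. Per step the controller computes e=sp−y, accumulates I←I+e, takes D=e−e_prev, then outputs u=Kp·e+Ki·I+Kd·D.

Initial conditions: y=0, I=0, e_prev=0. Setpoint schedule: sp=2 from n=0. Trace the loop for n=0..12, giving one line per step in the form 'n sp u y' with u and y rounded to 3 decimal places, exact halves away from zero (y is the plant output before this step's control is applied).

0 2 4.000 0.000
1 2 2.000 1.000
2 2 6.600 -0.300
3 2 3.220 1.890
4 2 10.714 -0.707
5 2 2.922 3.244
6 2 15.847 -1.865
7 2 -0.034 5.454
8 2 23.480 -4.371
9 2 -7.450 9.367
10 2 36.368 -9.356
11 2 -22.866 16.577
12 2 59.601 -18.978

(exact arithmetic carried between steps; '≈' marks a value shown rounded to 6 d.p. or computed from one; I and e_prev carry over from the previous line; the table rounds u and y to 3 d.p., halves away from zero)
n=0: y=0, sp=2, e=sp−y=2; I=2, D=e−e_prev=2; u=0·2+1·2+1·2=4; next y=-4/5·0+1/4·4=1
n=1: y=1, sp=2, e=sp−y=1; I=3, D=e−e_prev=-1; u=0·1+1·3+1·(-1)=2; next y=-4/5·1+1/4·2=-0.3
n=2: y=-0.3, sp=2, e=sp−y=2.3; I=5.3, D=e−e_prev=1.3; u=0·2.3+1·5.3+1·1.3=6.6; next y=-4/5·(-0.3)+1/4·6.6=1.89
n=3: y=1.89, sp=2, e=sp−y=0.11; I=5.41, D=e−e_prev=-2.19; u=0·0.11+1·5.41+1·(-2.19)=3.22; next y=-4/5·1.89+1/4·3.22=-0.707
n=4: y=-0.707, sp=2, e=sp−y=2.707; I=8.117, D=e−e_prev=2.597; u=0·2.707+1·8.117+1·2.597=10.714; next y=-4/5·(-0.707)+1/4·10.714=3.2441
n=5: y=3.2441, sp=2, e=sp−y=-1.2441; I=6.8729, D=e−e_prev=-3.9511; u=0·(-1.2441)+1·6.8729+1·(-3.9511)=2.9218; next y=-4/5·3.2441+1/4·2.9218=-1.86483
n=6: y=-1.86483, sp=2, e=sp−y=3.86483; I=10.73773, D=e−e_prev=5.10893; u=0·3.86483+1·10.73773+1·5.10893=15.84666; next y=-4/5·(-1.86483)+1/4·15.84666=5.453529
n=7: y=5.453529, sp=2, e=sp−y=-3.453529; I=7.284201, D=e−e_prev=-7.318359; u=0·(-3.453529)+1·7.284201+1·(-7.318359)=-0.034158; next y=-4/5·5.453529+1/4·(-0.034158)≈-4.371363
n=8: y≈-4.371363, sp=2, e=sp−y≈6.371363; I≈13.655564, D=e−e_prev≈9.824892; u=0·6.371363+1·13.655564+1·9.824892≈23.480455; next y=-4/5·(-4.371363)+1/4·23.480455≈9.367204
n=9: y≈9.367204, sp=2, e=sp−y≈-7.367204; I≈6.288360, D=e−e_prev≈-13.738567; u=0·(-7.367204)+1·6.288360+1·(-13.738567)≈-7.450207; next y=-4/5·9.367204+1/4·(-7.450207)≈-9.356315
n=10: y≈-9.356315, sp=2, e=sp−y≈11.356315; I≈17.644675, D=e−e_prev≈18.723519; u=0·11.356315+1·17.644675+1·18.723519≈36.368194; next y=-4/5·(-9.356315)+1/4·36.368194≈16.577100
n=11: y≈16.577100, sp=2, e=sp−y≈-14.577100; I≈3.067574, D=e−e_prev≈-25.933415; u=0·(-14.577100)+1·3.067574+1·(-25.933415)≈-22.865841; next y=-4/5·16.577100+1/4·(-22.865841)≈-18.978141
n=12: y≈-18.978141, sp=2, e=sp−y≈20.978141; I≈24.045715, D=e−e_prev≈35.555241; u=0·20.978141+1·24.045715+1·35.555241≈59.600956; next y=-4/5·(-18.978141)+1/4·59.600956≈30.082751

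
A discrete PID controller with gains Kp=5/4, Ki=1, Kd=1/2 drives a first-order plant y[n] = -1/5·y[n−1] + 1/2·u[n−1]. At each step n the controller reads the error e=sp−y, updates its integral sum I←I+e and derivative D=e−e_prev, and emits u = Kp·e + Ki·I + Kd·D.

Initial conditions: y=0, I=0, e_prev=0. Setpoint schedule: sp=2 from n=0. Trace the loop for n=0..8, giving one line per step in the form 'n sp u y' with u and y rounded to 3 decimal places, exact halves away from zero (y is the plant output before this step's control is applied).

0 2 5.500 0.000
1 2 -1.063 2.750
2 2 10.098 -1.081
3 2 -6.189 5.265
4 2 19.605 -4.148
5 2 -19.598 10.632
6 2 41.193 -11.926
7 2 -52.155 22.982
8 2 91.870 -30.674

(exact arithmetic carried between steps; '≈' marks a value shown rounded to 6 d.p. or computed from one; I and e_prev carry over from the previous line; the table rounds u and y to 3 d.p., halves away from zero)
n=0: y=0, sp=2, e=sp−y=2; I=2, D=e−e_prev=2; u=5/4·2+1·2+1/2·2=5.5; next y=-1/5·0+1/2·5.5=2.75
n=1: y=2.75, sp=2, e=sp−y=-0.75; I=1.25, D=e−e_prev=-2.75; u=5/4·(-0.75)+1·1.25+1/2·(-2.75)=-1.0625; next y=-1/5·2.75+1/2·(-1.0625)=-1.08125
n=2: y=-1.08125, sp=2, e=sp−y=3.08125; I=4.33125, D=e−e_prev=3.83125; u=5/4·3.08125+1·4.33125+1/2·3.83125≈10.098438; next y=-1/5·(-1.08125)+1/2·10.098438≈5.265469
n=3: y≈5.265469, sp=2, e=sp−y≈-3.265469; I≈1.065781, D=e−e_prev≈-6.346719; u=5/4·(-3.265469)+1·1.065781+1/2·(-6.346719)≈-6.189414; next y=-1/5·5.265469+1/2·(-6.189414)≈-4.147801
n=4: y≈-4.147801, sp=2, e=sp−y≈6.147801; I≈7.213582, D=e−e_prev≈9.413270; u=5/4·6.147801+1·7.213582+1/2·9.413270≈19.604968; next y=-1/5·(-4.147801)+1/2·19.604968≈10.632044
n=5: y≈10.632044, sp=2, e=sp−y≈-8.632044; I≈-1.418462, D=e−e_prev≈-14.779845; u=5/4·(-8.632044)+1·(-1.418462)+1/2·(-14.779845)≈-19.598439; next y=-1/5·10.632044+1/2·(-19.598439)≈-11.925629
n=6: y≈-11.925629, sp=2, e=sp−y≈13.925629; I≈12.507167, D=e−e_prev≈22.557673; u=5/4·13.925629+1·12.507167+1/2·22.557673≈41.193039; next y=-1/5·(-11.925629)+1/2·41.193039≈22.981645
n=7: y≈22.981645, sp=2, e=sp−y≈-20.981645; I≈-8.474478, D=e−e_prev≈-34.907274; u=5/4·(-20.981645)+1·(-8.474478)+1/2·(-34.907274)≈-52.155171; next y=-1/5·22.981645+1/2·(-52.155171)≈-30.673915
n=8: y≈-30.673915, sp=2, e=sp−y≈32.673915; I≈24.199436, D=e−e_prev≈53.655560; u=5/4·32.673915+1·24.199436+1/2·53.655560≈91.869609; next y=-1/5·(-30.673915)+1/2·91.869609≈52.069588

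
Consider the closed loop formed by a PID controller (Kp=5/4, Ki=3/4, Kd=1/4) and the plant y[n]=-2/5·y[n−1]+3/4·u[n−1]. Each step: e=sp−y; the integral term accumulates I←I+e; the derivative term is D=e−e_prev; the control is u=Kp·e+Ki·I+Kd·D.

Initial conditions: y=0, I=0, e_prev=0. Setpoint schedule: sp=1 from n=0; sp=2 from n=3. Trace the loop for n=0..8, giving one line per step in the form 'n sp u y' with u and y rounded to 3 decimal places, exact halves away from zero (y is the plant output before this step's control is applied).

0 1 2.250 0.000
1 1 -1.047 1.688
2 1 5.942 -1.460
3 2 -5.376 5.040
4 2 18.668 -6.048
5 2 -28.622 16.420
6 2 66.203 -28.035
7 2 -122.411 60.866
8 2 253.962 -116.155

(exact arithmetic carried between steps; '≈' marks a value shown rounded to 6 d.p. or computed from one; I and e_prev carry over from the previous line; the table rounds u and y to 3 d.p., halves away from zero)
n=0: y=0, sp=1, e=sp−y=1; I=1, D=e−e_prev=1; u=5/4·1+3/4·1+1/4·1=2.25; next y=-2/5·0+3/4·2.25=1.6875
n=1: y=1.6875, sp=1, e=sp−y=-0.6875; I=0.3125, D=e−e_prev=-1.6875; u=5/4·(-0.6875)+3/4·0.3125+1/4·(-1.6875)=-1.046875; next y=-2/5·1.6875+3/4·(-1.046875)≈-1.460156
n=2: y≈-1.460156, sp=1, e=sp−y≈2.460156; I≈2.772656, D=e−e_prev≈3.147656; u=5/4·2.460156+3/4·2.772656+1/4·3.147656≈5.941602; next y=-2/5·(-1.460156)+3/4·5.941602≈5.040264
n=3: y≈5.040264, sp=2, e=sp−y≈-3.040264; I≈-0.267607, D=e−e_prev≈-5.500420; u=5/4·(-3.040264)+3/4·(-0.267607)+1/4·(-5.500420)≈-5.376140; next y=-2/5·5.040264+3/4·(-5.376140)≈-6.048211
n=4: y≈-6.048211, sp=2, e=sp−y≈8.048211; I≈7.780603, D=e−e_prev≈11.088474; u=5/4·8.048211+3/4·7.780603+1/4·11.088474≈18.667834; next y=-2/5·(-6.048211)+3/4·18.667834≈16.420160
n=5: y≈16.420160, sp=2, e=sp−y≈-14.420160; I≈-6.639557, D=e−e_prev≈-22.468370; u=5/4·(-14.420160)+3/4·(-6.639557)+1/4·(-22.468370)≈-28.621960; next y=-2/5·16.420160+3/4·(-28.621960)≈-28.034534
n=6: y≈-28.034534, sp=2, e=sp−y≈30.034534; I≈23.394977, D=e−e_prev≈44.454694; u=5/4·30.034534+3/4·23.394977+1/4·44.454694≈66.203074; next y=-2/5·(-28.034534)+3/4·66.203074≈60.866119
n=7: y≈60.866119, sp=2, e=sp−y≈-58.866119; I≈-35.471142, D=e−e_prev≈-88.900653; u=5/4·(-58.866119)+3/4·(-35.471142)+1/4·(-88.900653)≈-122.411168; next y=-2/5·60.866119+3/4·(-122.411168)≈-116.154823
n=8: y≈-116.154823, sp=2, e=sp−y≈118.154823; I≈82.683682, D=e−e_prev≈177.020942; u=5/4·118.154823+3/4·82.683682+1/4·177.020942≈253.961526; next y=-2/5·(-116.154823)+3/4·253.961526≈236.933074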